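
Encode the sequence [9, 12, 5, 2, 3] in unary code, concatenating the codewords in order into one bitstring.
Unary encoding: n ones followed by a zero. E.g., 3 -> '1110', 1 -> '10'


Encode each number as n ones followed by a terminating 0:
  9 -> 1111111110 (10 bits)
  12 -> 1111111111110 (13 bits)
  5 -> 111110 (6 bits)
  2 -> 110 (3 bits)
  3 -> 1110 (4 bits)
Total length = 10 + 13 + 6 + 3 + 4 = 36 bits.

Unary([9, 12, 5, 2, 3]) = 111111111011111111111101111101101110 (36 bits)


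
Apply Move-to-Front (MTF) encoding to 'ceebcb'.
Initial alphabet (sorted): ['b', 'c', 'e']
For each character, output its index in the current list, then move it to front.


MTF encoding:
'c': index 1 in ['b', 'c', 'e'] -> ['c', 'b', 'e']
'e': index 2 in ['c', 'b', 'e'] -> ['e', 'c', 'b']
'e': index 0 in ['e', 'c', 'b'] -> ['e', 'c', 'b']
'b': index 2 in ['e', 'c', 'b'] -> ['b', 'e', 'c']
'c': index 2 in ['b', 'e', 'c'] -> ['c', 'b', 'e']
'b': index 1 in ['c', 'b', 'e'] -> ['b', 'c', 'e']


Output: [1, 2, 0, 2, 2, 1]


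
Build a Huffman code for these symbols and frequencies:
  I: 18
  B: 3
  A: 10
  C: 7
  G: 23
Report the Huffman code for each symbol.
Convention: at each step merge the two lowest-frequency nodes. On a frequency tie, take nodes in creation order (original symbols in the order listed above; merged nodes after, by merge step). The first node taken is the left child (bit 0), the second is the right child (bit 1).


Huffman tree construction:
Step 1: Merge B(3) + C(7) = 10
Step 2: Merge A(10) + (B+C)(10) = 20
Step 3: Merge I(18) + (A+(B+C))(20) = 38
Step 4: Merge G(23) + (I+(A+(B+C)))(38) = 61
Read each symbol's code off the tree from the root (left child = 0, right child = 1).

Codes:
  I: 10 (length 2)
  B: 1110 (length 4)
  A: 110 (length 3)
  C: 1111 (length 4)
  G: 0 (length 1)
Average code length: 129/61 = 2.1148 bits/symbol


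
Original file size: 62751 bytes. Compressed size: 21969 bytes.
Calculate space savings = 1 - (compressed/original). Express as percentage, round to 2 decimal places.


ratio = compressed/original = 21969/62751 = 0.350098
savings = 1 - ratio = 1 - 0.350098 = 0.649902
as a percentage: 0.649902 * 100 = 64.99%

Space savings = 1 - 21969/62751 = 64.99%


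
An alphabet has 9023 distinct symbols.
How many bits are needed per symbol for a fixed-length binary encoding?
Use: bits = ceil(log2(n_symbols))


log2(9023) = 13.1394
Bracket: 2^13 = 8192 < 9023 <= 2^14 = 16384
So ceil(log2(9023)) = 14

bits = ceil(log2(9023)) = ceil(13.1394) = 14 bits


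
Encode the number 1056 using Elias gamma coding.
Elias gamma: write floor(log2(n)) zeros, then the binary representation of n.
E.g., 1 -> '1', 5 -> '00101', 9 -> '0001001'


num_bits = floor(log2(1056)) + 1 = 11
leading_zeros = num_bits - 1 = 10
binary(1056) = 10000100000

Elias gamma(1056) = '0000000000' + '10000100000' = 000000000010000100000 (21 bits)


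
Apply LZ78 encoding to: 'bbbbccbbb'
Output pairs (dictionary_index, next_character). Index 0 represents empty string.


LZ78 encoding steps:
Dictionary: {0: ''}
Step 1: w='' (idx 0), next='b' -> output (0, 'b'), add 'b' as idx 1
Step 2: w='b' (idx 1), next='b' -> output (1, 'b'), add 'bb' as idx 2
Step 3: w='b' (idx 1), next='c' -> output (1, 'c'), add 'bc' as idx 3
Step 4: w='' (idx 0), next='c' -> output (0, 'c'), add 'c' as idx 4
Step 5: w='bb' (idx 2), next='b' -> output (2, 'b'), add 'bbb' as idx 5


Encoded: [(0, 'b'), (1, 'b'), (1, 'c'), (0, 'c'), (2, 'b')]


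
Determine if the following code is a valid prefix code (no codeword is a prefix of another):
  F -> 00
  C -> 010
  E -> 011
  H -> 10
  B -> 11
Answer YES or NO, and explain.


Checking each pair (does one codeword prefix another?):
  F='00' vs C='010': no prefix
  F='00' vs E='011': no prefix
  F='00' vs H='10': no prefix
  F='00' vs B='11': no prefix
  C='010' vs F='00': no prefix
  C='010' vs E='011': no prefix
  C='010' vs H='10': no prefix
  C='010' vs B='11': no prefix
  E='011' vs F='00': no prefix
  E='011' vs C='010': no prefix
  E='011' vs H='10': no prefix
  E='011' vs B='11': no prefix
  H='10' vs F='00': no prefix
  H='10' vs C='010': no prefix
  H='10' vs E='011': no prefix
  H='10' vs B='11': no prefix
  B='11' vs F='00': no prefix
  B='11' vs C='010': no prefix
  B='11' vs E='011': no prefix
  B='11' vs H='10': no prefix
No violation found over all pairs.

YES -- this is a valid prefix code. No codeword is a prefix of any other codeword.


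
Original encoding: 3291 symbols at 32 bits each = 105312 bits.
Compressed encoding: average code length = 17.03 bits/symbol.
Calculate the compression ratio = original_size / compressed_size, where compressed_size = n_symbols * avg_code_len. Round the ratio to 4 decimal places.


original_size = n_symbols * orig_bits = 3291 * 32 = 105312 bits
compressed_size = n_symbols * avg_code_len = 3291 * 17.03 = 56045.73 bits
ratio = original_size / compressed_size = 105312 / 56045.73 = 1.879

Compression ratio = 1.879


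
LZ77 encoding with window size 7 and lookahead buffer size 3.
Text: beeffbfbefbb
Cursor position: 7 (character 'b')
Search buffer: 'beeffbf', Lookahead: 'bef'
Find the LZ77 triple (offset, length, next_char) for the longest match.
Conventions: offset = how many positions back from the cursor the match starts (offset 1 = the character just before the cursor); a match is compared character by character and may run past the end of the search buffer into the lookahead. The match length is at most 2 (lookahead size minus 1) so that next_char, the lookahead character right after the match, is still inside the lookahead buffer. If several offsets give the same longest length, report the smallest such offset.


Try each offset into the search buffer:
  offset=1 (pos 6, char 'f'): match length 0
  offset=2 (pos 5, char 'b'): match length 1
  offset=3 (pos 4, char 'f'): match length 0
  offset=4 (pos 3, char 'f'): match length 0
  offset=5 (pos 2, char 'e'): match length 0
  offset=6 (pos 1, char 'e'): match length 0
  offset=7 (pos 0, char 'b'): match length 2
Longest match has length 2 at offset 7.
next_char = character at position 7 + 2 = 9 -> 'f'

Best match: offset=7, length=2 (matching 'be' starting at position 0)
LZ77 triple: (7, 2, 'f')


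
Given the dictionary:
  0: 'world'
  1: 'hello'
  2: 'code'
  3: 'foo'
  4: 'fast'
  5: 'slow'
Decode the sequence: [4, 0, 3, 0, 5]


Look up each index in the dictionary:
  4 -> 'fast'
  0 -> 'world'
  3 -> 'foo'
  0 -> 'world'
  5 -> 'slow'

Decoded: "fast world foo world slow"


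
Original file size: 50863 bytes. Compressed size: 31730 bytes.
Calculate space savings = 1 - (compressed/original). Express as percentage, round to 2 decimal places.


ratio = compressed/original = 31730/50863 = 0.623833
savings = 1 - ratio = 1 - 0.623833 = 0.376167
as a percentage: 0.376167 * 100 = 37.62%

Space savings = 1 - 31730/50863 = 37.62%


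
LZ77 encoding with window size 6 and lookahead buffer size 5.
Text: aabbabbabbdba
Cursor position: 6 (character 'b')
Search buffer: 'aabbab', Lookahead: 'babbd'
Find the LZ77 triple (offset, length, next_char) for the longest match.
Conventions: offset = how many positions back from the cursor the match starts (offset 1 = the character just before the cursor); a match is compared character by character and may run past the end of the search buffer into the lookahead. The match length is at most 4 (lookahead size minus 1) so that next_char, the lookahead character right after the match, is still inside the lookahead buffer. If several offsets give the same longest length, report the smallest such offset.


Try each offset into the search buffer:
  offset=1 (pos 5, char 'b'): match length 1
  offset=2 (pos 4, char 'a'): match length 0
  offset=3 (pos 3, char 'b'): match length 4
  offset=4 (pos 2, char 'b'): match length 1
  offset=5 (pos 1, char 'a'): match length 0
  offset=6 (pos 0, char 'a'): match length 0
Longest match has length 4 at offset 3.
next_char = character at position 6 + 4 = 10 -> 'd'

Best match: offset=3, length=4 (matching 'babb' starting at position 3)
LZ77 triple: (3, 4, 'd')


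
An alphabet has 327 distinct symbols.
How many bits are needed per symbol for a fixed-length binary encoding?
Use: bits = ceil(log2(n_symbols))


log2(327) = 8.3531
Bracket: 2^8 = 256 < 327 <= 2^9 = 512
So ceil(log2(327)) = 9

bits = ceil(log2(327)) = ceil(8.3531) = 9 bits


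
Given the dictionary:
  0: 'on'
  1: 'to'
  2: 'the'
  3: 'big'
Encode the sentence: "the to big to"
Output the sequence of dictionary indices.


Look up each word in the dictionary:
  'the' -> 2
  'to' -> 1
  'big' -> 3
  'to' -> 1

Encoded: [2, 1, 3, 1]


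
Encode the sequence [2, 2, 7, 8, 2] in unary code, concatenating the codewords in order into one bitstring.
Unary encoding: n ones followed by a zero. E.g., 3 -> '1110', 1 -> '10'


Encode each number as n ones followed by a terminating 0:
  2 -> 110 (3 bits)
  2 -> 110 (3 bits)
  7 -> 11111110 (8 bits)
  8 -> 111111110 (9 bits)
  2 -> 110 (3 bits)
Total length = 3 + 3 + 8 + 9 + 3 = 26 bits.

Unary([2, 2, 7, 8, 2]) = 11011011111110111111110110 (26 bits)


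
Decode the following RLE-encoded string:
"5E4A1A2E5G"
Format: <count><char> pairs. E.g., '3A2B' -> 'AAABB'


Expanding each <count><char> pair:
  5E -> 'EEEEE'
  4A -> 'AAAA'
  1A -> 'A'
  2E -> 'EE'
  5G -> 'GGGGG'

Decoded = EEEEEAAAAAEEGGGGG


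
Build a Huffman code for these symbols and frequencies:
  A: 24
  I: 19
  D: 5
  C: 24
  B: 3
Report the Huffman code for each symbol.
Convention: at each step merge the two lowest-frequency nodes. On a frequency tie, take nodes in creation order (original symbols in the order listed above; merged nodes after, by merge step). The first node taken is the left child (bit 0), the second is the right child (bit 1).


Huffman tree construction:
Step 1: Merge B(3) + D(5) = 8
Step 2: Merge (B+D)(8) + I(19) = 27
Step 3: Merge A(24) + C(24) = 48
Step 4: Merge ((B+D)+I)(27) + (A+C)(48) = 75
Read each symbol's code off the tree from the root (left child = 0, right child = 1).

Codes:
  A: 10 (length 2)
  I: 01 (length 2)
  D: 001 (length 3)
  C: 11 (length 2)
  B: 000 (length 3)
Average code length: 158/75 = 2.1067 bits/symbol


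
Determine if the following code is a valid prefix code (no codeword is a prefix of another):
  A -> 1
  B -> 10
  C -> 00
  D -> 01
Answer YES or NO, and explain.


Checking each pair (does one codeword prefix another?):
  A='1' vs B='10': prefix -- VIOLATION

NO -- this is NOT a valid prefix code. A (1) is a prefix of B (10).


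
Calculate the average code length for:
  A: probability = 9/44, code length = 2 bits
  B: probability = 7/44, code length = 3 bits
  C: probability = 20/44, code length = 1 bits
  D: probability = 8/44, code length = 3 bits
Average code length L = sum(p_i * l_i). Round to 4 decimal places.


Weighted contributions p_i * l_i:
  A: (9/44) * 2 = 18/44
  B: (7/44) * 3 = 21/44
  C: (20/44) * 1 = 20/44
  D: (8/44) * 3 = 24/44
Sum = (18 + 21 + 20 + 24)/44 = 83/44

L = 83/44 = 1.8864 bits/symbol


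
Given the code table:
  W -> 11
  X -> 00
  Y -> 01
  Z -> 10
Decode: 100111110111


Decoding:
10 -> Z
01 -> Y
11 -> W
11 -> W
01 -> Y
11 -> W


Result: ZYWWYW


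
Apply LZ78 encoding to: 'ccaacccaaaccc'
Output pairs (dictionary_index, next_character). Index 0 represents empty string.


LZ78 encoding steps:
Dictionary: {0: ''}
Step 1: w='' (idx 0), next='c' -> output (0, 'c'), add 'c' as idx 1
Step 2: w='c' (idx 1), next='a' -> output (1, 'a'), add 'ca' as idx 2
Step 3: w='' (idx 0), next='a' -> output (0, 'a'), add 'a' as idx 3
Step 4: w='c' (idx 1), next='c' -> output (1, 'c'), add 'cc' as idx 4
Step 5: w='ca' (idx 2), next='a' -> output (2, 'a'), add 'caa' as idx 5
Step 6: w='a' (idx 3), next='c' -> output (3, 'c'), add 'ac' as idx 6
Step 7: w='cc' (idx 4), end of input -> output (4, '')


Encoded: [(0, 'c'), (1, 'a'), (0, 'a'), (1, 'c'), (2, 'a'), (3, 'c'), (4, '')]


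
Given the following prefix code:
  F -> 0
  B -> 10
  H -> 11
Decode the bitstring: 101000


Decoding step by step:
Bits 10 -> B
Bits 10 -> B
Bits 0 -> F
Bits 0 -> F


Decoded message: BBFF


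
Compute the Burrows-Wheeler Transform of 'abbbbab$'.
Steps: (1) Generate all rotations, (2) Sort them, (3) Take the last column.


Rotations (sorted):
  0: $abbbbab -> last char: b
  1: ab$abbbb -> last char: b
  2: abbbbab$ -> last char: $
  3: b$abbbba -> last char: a
  4: bab$abbb -> last char: b
  5: bbab$abb -> last char: b
  6: bbbab$ab -> last char: b
  7: bbbbab$a -> last char: a


BWT = bb$abbba


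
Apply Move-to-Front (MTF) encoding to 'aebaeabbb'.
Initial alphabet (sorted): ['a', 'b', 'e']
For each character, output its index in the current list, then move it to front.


MTF encoding:
'a': index 0 in ['a', 'b', 'e'] -> ['a', 'b', 'e']
'e': index 2 in ['a', 'b', 'e'] -> ['e', 'a', 'b']
'b': index 2 in ['e', 'a', 'b'] -> ['b', 'e', 'a']
'a': index 2 in ['b', 'e', 'a'] -> ['a', 'b', 'e']
'e': index 2 in ['a', 'b', 'e'] -> ['e', 'a', 'b']
'a': index 1 in ['e', 'a', 'b'] -> ['a', 'e', 'b']
'b': index 2 in ['a', 'e', 'b'] -> ['b', 'a', 'e']
'b': index 0 in ['b', 'a', 'e'] -> ['b', 'a', 'e']
'b': index 0 in ['b', 'a', 'e'] -> ['b', 'a', 'e']


Output: [0, 2, 2, 2, 2, 1, 2, 0, 0]


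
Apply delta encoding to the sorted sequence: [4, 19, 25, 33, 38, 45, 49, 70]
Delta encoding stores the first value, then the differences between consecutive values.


First value: 4
Deltas:
  19 - 4 = 15
  25 - 19 = 6
  33 - 25 = 8
  38 - 33 = 5
  45 - 38 = 7
  49 - 45 = 4
  70 - 49 = 21


Delta encoded: [4, 15, 6, 8, 5, 7, 4, 21]


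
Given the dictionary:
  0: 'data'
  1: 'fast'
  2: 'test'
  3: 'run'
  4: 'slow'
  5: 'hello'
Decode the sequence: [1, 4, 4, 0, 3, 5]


Look up each index in the dictionary:
  1 -> 'fast'
  4 -> 'slow'
  4 -> 'slow'
  0 -> 'data'
  3 -> 'run'
  5 -> 'hello'

Decoded: "fast slow slow data run hello"


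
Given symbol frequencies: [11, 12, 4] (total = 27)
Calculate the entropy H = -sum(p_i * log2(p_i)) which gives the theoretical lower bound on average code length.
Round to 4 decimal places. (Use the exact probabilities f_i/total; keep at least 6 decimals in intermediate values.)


Per-symbol terms -p_i * log2(p_i) with p_i = f_i/27:
  p = 11/27 = 0.407407: log2(p) = -1.295456, -p*log2(p) = 0.527778
  p = 12/27 = 0.444444: log2(p) = -1.169925, -p*log2(p) = 0.519967
  p = 4/27 = 0.148148: log2(p) = -2.754888, -p*log2(p) = 0.408131
H = 0.527778 + 0.519967 + 0.408131 = 1.455876

H = 1.4559 bits/symbol


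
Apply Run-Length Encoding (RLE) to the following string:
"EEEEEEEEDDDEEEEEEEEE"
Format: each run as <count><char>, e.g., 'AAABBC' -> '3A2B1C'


Scanning runs left to right:
  i=0: run of 'E' x 8 -> '8E'
  i=8: run of 'D' x 3 -> '3D'
  i=11: run of 'E' x 9 -> '9E'

RLE = 8E3D9E


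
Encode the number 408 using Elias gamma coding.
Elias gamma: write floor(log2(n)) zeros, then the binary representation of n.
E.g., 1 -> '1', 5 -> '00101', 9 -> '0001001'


num_bits = floor(log2(408)) + 1 = 9
leading_zeros = num_bits - 1 = 8
binary(408) = 110011000

Elias gamma(408) = '00000000' + '110011000' = 00000000110011000 (17 bits)


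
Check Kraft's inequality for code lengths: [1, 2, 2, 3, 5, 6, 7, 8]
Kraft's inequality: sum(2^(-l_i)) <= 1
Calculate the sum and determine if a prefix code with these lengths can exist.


Sum = 2^(-1) + 2^(-2) + 2^(-2) + 2^(-3) + 2^(-5) + 2^(-6) + 2^(-7) + 2^(-8)
    = 0.5 + 0.25 + 0.25 + 0.125 + 0.03125 + 0.015625 + 0.0078125 + 0.00390625
    = 303/256 = 1.18359375
Since 1.18359375 > 1, Kraft's inequality is NOT satisfied.
A prefix code with these lengths CANNOT exist.

Kraft sum = 1.18359375. Not satisfied.


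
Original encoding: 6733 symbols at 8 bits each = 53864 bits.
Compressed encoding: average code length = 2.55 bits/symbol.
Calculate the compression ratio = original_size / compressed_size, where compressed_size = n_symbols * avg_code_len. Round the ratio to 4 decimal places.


original_size = n_symbols * orig_bits = 6733 * 8 = 53864 bits
compressed_size = n_symbols * avg_code_len = 6733 * 2.55 = 17169.15 bits
ratio = original_size / compressed_size = 53864 / 17169.15 = 3.1373

Compression ratio = 3.1373


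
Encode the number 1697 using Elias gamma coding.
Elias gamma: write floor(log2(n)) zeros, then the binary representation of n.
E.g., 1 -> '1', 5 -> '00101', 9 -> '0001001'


num_bits = floor(log2(1697)) + 1 = 11
leading_zeros = num_bits - 1 = 10
binary(1697) = 11010100001

Elias gamma(1697) = '0000000000' + '11010100001' = 000000000011010100001 (21 bits)


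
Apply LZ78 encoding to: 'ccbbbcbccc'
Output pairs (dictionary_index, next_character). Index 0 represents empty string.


LZ78 encoding steps:
Dictionary: {0: ''}
Step 1: w='' (idx 0), next='c' -> output (0, 'c'), add 'c' as idx 1
Step 2: w='c' (idx 1), next='b' -> output (1, 'b'), add 'cb' as idx 2
Step 3: w='' (idx 0), next='b' -> output (0, 'b'), add 'b' as idx 3
Step 4: w='b' (idx 3), next='c' -> output (3, 'c'), add 'bc' as idx 4
Step 5: w='bc' (idx 4), next='c' -> output (4, 'c'), add 'bcc' as idx 5
Step 6: w='c' (idx 1), end of input -> output (1, '')


Encoded: [(0, 'c'), (1, 'b'), (0, 'b'), (3, 'c'), (4, 'c'), (1, '')]


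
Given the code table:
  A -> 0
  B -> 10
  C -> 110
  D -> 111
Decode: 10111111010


Decoding:
10 -> B
111 -> D
111 -> D
0 -> A
10 -> B


Result: BDDAB


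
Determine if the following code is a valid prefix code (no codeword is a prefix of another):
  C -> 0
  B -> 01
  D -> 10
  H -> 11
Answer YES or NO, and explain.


Checking each pair (does one codeword prefix another?):
  C='0' vs B='01': prefix -- VIOLATION

NO -- this is NOT a valid prefix code. C (0) is a prefix of B (01).


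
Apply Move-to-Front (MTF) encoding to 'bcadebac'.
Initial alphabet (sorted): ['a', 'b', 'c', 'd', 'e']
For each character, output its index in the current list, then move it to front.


MTF encoding:
'b': index 1 in ['a', 'b', 'c', 'd', 'e'] -> ['b', 'a', 'c', 'd', 'e']
'c': index 2 in ['b', 'a', 'c', 'd', 'e'] -> ['c', 'b', 'a', 'd', 'e']
'a': index 2 in ['c', 'b', 'a', 'd', 'e'] -> ['a', 'c', 'b', 'd', 'e']
'd': index 3 in ['a', 'c', 'b', 'd', 'e'] -> ['d', 'a', 'c', 'b', 'e']
'e': index 4 in ['d', 'a', 'c', 'b', 'e'] -> ['e', 'd', 'a', 'c', 'b']
'b': index 4 in ['e', 'd', 'a', 'c', 'b'] -> ['b', 'e', 'd', 'a', 'c']
'a': index 3 in ['b', 'e', 'd', 'a', 'c'] -> ['a', 'b', 'e', 'd', 'c']
'c': index 4 in ['a', 'b', 'e', 'd', 'c'] -> ['c', 'a', 'b', 'e', 'd']


Output: [1, 2, 2, 3, 4, 4, 3, 4]


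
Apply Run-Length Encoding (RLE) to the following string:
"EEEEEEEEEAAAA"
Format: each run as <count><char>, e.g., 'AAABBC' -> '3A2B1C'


Scanning runs left to right:
  i=0: run of 'E' x 9 -> '9E'
  i=9: run of 'A' x 4 -> '4A'

RLE = 9E4A


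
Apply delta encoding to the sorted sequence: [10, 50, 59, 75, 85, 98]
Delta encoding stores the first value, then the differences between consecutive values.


First value: 10
Deltas:
  50 - 10 = 40
  59 - 50 = 9
  75 - 59 = 16
  85 - 75 = 10
  98 - 85 = 13


Delta encoded: [10, 40, 9, 16, 10, 13]


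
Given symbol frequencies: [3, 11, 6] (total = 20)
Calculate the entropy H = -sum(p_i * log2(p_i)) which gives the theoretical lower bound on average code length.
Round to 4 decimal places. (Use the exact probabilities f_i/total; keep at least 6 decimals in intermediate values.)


Per-symbol terms -p_i * log2(p_i) with p_i = f_i/20:
  p = 3/20 = 0.150000: log2(p) = -2.736966, -p*log2(p) = 0.410545
  p = 11/20 = 0.550000: log2(p) = -0.862496, -p*log2(p) = 0.474373
  p = 6/20 = 0.300000: log2(p) = -1.736966, -p*log2(p) = 0.521090
H = 0.410545 + 0.474373 + 0.521090 = 1.406008

H = 1.406 bits/symbol


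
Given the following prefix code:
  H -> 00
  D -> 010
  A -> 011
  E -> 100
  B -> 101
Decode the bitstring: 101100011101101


Decoding step by step:
Bits 101 -> B
Bits 100 -> E
Bits 011 -> A
Bits 101 -> B
Bits 101 -> B


Decoded message: BEABB


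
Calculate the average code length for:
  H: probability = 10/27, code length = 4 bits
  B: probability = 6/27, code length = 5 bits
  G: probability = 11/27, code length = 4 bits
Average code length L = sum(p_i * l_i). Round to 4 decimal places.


Weighted contributions p_i * l_i:
  H: (10/27) * 4 = 40/27
  B: (6/27) * 5 = 30/27
  G: (11/27) * 4 = 44/27
Sum = (40 + 30 + 44)/27 = 114/27

L = 114/27 = 4.2222 bits/symbol


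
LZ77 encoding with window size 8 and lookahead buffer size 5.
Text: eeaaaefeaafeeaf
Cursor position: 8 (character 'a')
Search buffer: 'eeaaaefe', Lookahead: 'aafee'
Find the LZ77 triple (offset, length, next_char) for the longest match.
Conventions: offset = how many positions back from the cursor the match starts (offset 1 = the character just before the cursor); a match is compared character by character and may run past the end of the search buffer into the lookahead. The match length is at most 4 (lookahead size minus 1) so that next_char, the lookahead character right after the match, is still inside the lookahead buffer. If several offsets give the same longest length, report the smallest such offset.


Try each offset into the search buffer:
  offset=1 (pos 7, char 'e'): match length 0
  offset=2 (pos 6, char 'f'): match length 0
  offset=3 (pos 5, char 'e'): match length 0
  offset=4 (pos 4, char 'a'): match length 1
  offset=5 (pos 3, char 'a'): match length 2
  offset=6 (pos 2, char 'a'): match length 2
  offset=7 (pos 1, char 'e'): match length 0
  offset=8 (pos 0, char 'e'): match length 0
Longest match has length 2, found at offsets 5, 6; take the smallest, offset 5.
next_char = character at position 8 + 2 = 10 -> 'f'

Best match: offset=5, length=2 (matching 'aa' starting at position 3)
LZ77 triple: (5, 2, 'f')


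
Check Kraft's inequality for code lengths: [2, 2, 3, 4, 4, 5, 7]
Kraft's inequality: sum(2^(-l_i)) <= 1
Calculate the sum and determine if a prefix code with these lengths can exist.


Sum = 2^(-2) + 2^(-2) + 2^(-3) + 2^(-4) + 2^(-4) + 2^(-5) + 2^(-7)
    = 0.25 + 0.25 + 0.125 + 0.0625 + 0.0625 + 0.03125 + 0.0078125
    = 101/128 = 0.7890625
Since 0.7890625 <= 1, Kraft's inequality IS satisfied.
A prefix code with these lengths CAN exist.

Kraft sum = 0.7890625. Satisfied.


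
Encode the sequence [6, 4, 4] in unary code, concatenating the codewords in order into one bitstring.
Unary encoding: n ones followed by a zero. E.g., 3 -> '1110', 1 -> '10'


Encode each number as n ones followed by a terminating 0:
  6 -> 1111110 (7 bits)
  4 -> 11110 (5 bits)
  4 -> 11110 (5 bits)
Total length = 7 + 5 + 5 = 17 bits.

Unary([6, 4, 4]) = 11111101111011110 (17 bits)


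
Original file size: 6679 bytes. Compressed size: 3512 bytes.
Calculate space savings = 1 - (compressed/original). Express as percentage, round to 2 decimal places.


ratio = compressed/original = 3512/6679 = 0.525827
savings = 1 - ratio = 1 - 0.525827 = 0.474173
as a percentage: 0.474173 * 100 = 47.42%

Space savings = 1 - 3512/6679 = 47.42%


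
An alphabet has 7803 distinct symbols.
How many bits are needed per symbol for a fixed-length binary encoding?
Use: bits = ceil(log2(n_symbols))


log2(7803) = 12.9298
Bracket: 2^12 = 4096 < 7803 <= 2^13 = 8192
So ceil(log2(7803)) = 13

bits = ceil(log2(7803)) = ceil(12.9298) = 13 bits


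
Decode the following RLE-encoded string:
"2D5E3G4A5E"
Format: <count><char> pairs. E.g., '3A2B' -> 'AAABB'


Expanding each <count><char> pair:
  2D -> 'DD'
  5E -> 'EEEEE'
  3G -> 'GGG'
  4A -> 'AAAA'
  5E -> 'EEEEE'

Decoded = DDEEEEEGGGAAAAEEEEE


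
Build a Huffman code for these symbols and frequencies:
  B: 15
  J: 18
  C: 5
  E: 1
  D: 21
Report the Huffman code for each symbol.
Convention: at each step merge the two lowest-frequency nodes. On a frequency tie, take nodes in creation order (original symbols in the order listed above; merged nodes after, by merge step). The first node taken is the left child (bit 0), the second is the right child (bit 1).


Huffman tree construction:
Step 1: Merge E(1) + C(5) = 6
Step 2: Merge (E+C)(6) + B(15) = 21
Step 3: Merge J(18) + D(21) = 39
Step 4: Merge ((E+C)+B)(21) + (J+D)(39) = 60
Read each symbol's code off the tree from the root (left child = 0, right child = 1).

Codes:
  B: 01 (length 2)
  J: 10 (length 2)
  C: 001 (length 3)
  E: 000 (length 3)
  D: 11 (length 2)
Average code length: 126/60 = 2.1000 bits/symbol


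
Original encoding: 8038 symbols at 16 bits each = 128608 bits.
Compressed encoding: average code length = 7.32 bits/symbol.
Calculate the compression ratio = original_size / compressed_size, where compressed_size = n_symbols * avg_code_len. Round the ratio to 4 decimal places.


original_size = n_symbols * orig_bits = 8038 * 16 = 128608 bits
compressed_size = n_symbols * avg_code_len = 8038 * 7.32 = 58838.16 bits
ratio = original_size / compressed_size = 128608 / 58838.16 = 2.1858

Compression ratio = 2.1858


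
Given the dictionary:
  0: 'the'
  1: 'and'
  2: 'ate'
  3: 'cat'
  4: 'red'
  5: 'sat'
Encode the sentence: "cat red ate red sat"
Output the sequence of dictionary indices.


Look up each word in the dictionary:
  'cat' -> 3
  'red' -> 4
  'ate' -> 2
  'red' -> 4
  'sat' -> 5

Encoded: [3, 4, 2, 4, 5]


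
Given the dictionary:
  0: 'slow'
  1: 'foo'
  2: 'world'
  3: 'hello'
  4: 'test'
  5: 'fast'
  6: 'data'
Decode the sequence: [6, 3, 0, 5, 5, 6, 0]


Look up each index in the dictionary:
  6 -> 'data'
  3 -> 'hello'
  0 -> 'slow'
  5 -> 'fast'
  5 -> 'fast'
  6 -> 'data'
  0 -> 'slow'

Decoded: "data hello slow fast fast data slow"


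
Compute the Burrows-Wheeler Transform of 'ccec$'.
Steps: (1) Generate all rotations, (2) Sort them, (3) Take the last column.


Rotations (sorted):
  0: $ccec -> last char: c
  1: c$cce -> last char: e
  2: ccec$ -> last char: $
  3: cec$c -> last char: c
  4: ec$cc -> last char: c


BWT = ce$cc


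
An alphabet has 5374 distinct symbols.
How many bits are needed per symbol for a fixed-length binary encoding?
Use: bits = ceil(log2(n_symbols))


log2(5374) = 12.3918
Bracket: 2^12 = 4096 < 5374 <= 2^13 = 8192
So ceil(log2(5374)) = 13

bits = ceil(log2(5374)) = ceil(12.3918) = 13 bits


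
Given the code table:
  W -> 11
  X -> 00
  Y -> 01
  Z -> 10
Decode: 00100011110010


Decoding:
00 -> X
10 -> Z
00 -> X
11 -> W
11 -> W
00 -> X
10 -> Z


Result: XZXWWXZ


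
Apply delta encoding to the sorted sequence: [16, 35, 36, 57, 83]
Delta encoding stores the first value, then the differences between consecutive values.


First value: 16
Deltas:
  35 - 16 = 19
  36 - 35 = 1
  57 - 36 = 21
  83 - 57 = 26


Delta encoded: [16, 19, 1, 21, 26]


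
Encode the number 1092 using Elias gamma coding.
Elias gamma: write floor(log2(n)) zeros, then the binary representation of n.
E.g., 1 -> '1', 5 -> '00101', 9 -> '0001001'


num_bits = floor(log2(1092)) + 1 = 11
leading_zeros = num_bits - 1 = 10
binary(1092) = 10001000100

Elias gamma(1092) = '0000000000' + '10001000100' = 000000000010001000100 (21 bits)


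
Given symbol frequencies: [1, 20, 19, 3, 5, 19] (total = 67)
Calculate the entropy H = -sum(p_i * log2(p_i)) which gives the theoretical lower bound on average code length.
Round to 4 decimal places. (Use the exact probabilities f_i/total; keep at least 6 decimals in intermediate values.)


Per-symbol terms -p_i * log2(p_i) with p_i = f_i/67:
  p = 1/67 = 0.014925: log2(p) = -6.066089, -p*log2(p) = 0.090539
  p = 20/67 = 0.298507: log2(p) = -1.744161, -p*log2(p) = 0.520645
  p = 19/67 = 0.283582: log2(p) = -1.818162, -p*log2(p) = 0.515598
  p = 3/67 = 0.044776: log2(p) = -4.481127, -p*log2(p) = 0.200647
  p = 5/67 = 0.074627: log2(p) = -3.744161, -p*log2(p) = 0.279415
  p = 19/67 = 0.283582: log2(p) = -1.818162, -p*log2(p) = 0.515598
H = 0.090539 + 0.520645 + 0.515598 + 0.200647 + 0.279415 + 0.515598 = 2.122442

H = 2.1224 bits/symbol


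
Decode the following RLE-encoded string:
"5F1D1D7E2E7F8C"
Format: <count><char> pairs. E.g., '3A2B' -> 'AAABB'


Expanding each <count><char> pair:
  5F -> 'FFFFF'
  1D -> 'D'
  1D -> 'D'
  7E -> 'EEEEEEE'
  2E -> 'EE'
  7F -> 'FFFFFFF'
  8C -> 'CCCCCCCC'

Decoded = FFFFFDDEEEEEEEEEFFFFFFFCCCCCCCC


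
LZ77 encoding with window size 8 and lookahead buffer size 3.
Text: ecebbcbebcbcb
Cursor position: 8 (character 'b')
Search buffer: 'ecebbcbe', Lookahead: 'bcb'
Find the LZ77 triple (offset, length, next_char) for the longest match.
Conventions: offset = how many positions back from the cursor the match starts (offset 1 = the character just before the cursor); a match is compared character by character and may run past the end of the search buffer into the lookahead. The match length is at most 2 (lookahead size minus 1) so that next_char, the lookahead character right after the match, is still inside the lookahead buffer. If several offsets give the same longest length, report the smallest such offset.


Try each offset into the search buffer:
  offset=1 (pos 7, char 'e'): match length 0
  offset=2 (pos 6, char 'b'): match length 1
  offset=3 (pos 5, char 'c'): match length 0
  offset=4 (pos 4, char 'b'): match length 2
  offset=5 (pos 3, char 'b'): match length 1
  offset=6 (pos 2, char 'e'): match length 0
  offset=7 (pos 1, char 'c'): match length 0
  offset=8 (pos 0, char 'e'): match length 0
Longest match has length 2 at offset 4.
next_char = character at position 8 + 2 = 10 -> 'b'

Best match: offset=4, length=2 (matching 'bc' starting at position 4)
LZ77 triple: (4, 2, 'b')


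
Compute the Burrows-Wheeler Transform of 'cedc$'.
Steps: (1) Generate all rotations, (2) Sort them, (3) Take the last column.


Rotations (sorted):
  0: $cedc -> last char: c
  1: c$ced -> last char: d
  2: cedc$ -> last char: $
  3: dc$ce -> last char: e
  4: edc$c -> last char: c


BWT = cd$ec


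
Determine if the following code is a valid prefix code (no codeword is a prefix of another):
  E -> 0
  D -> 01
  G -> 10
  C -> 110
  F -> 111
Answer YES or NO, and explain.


Checking each pair (does one codeword prefix another?):
  E='0' vs D='01': prefix -- VIOLATION

NO -- this is NOT a valid prefix code. E (0) is a prefix of D (01).


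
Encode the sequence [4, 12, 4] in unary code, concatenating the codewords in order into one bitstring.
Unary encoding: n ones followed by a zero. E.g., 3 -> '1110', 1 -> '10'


Encode each number as n ones followed by a terminating 0:
  4 -> 11110 (5 bits)
  12 -> 1111111111110 (13 bits)
  4 -> 11110 (5 bits)
Total length = 5 + 13 + 5 = 23 bits.

Unary([4, 12, 4]) = 11110111111111111011110 (23 bits)


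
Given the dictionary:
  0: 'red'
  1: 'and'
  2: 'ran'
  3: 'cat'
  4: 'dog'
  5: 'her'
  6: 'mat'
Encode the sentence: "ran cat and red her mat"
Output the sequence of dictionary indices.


Look up each word in the dictionary:
  'ran' -> 2
  'cat' -> 3
  'and' -> 1
  'red' -> 0
  'her' -> 5
  'mat' -> 6

Encoded: [2, 3, 1, 0, 5, 6]


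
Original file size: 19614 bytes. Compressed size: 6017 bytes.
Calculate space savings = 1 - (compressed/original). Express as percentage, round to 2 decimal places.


ratio = compressed/original = 6017/19614 = 0.306771
savings = 1 - ratio = 1 - 0.306771 = 0.693229
as a percentage: 0.693229 * 100 = 69.32%

Space savings = 1 - 6017/19614 = 69.32%


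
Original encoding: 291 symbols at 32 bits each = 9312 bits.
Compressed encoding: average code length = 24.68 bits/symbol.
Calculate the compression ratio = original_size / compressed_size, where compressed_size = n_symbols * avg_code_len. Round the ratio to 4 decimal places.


original_size = n_symbols * orig_bits = 291 * 32 = 9312 bits
compressed_size = n_symbols * avg_code_len = 291 * 24.68 = 7181.88 bits
ratio = original_size / compressed_size = 9312 / 7181.88 = 1.2966

Compression ratio = 1.2966


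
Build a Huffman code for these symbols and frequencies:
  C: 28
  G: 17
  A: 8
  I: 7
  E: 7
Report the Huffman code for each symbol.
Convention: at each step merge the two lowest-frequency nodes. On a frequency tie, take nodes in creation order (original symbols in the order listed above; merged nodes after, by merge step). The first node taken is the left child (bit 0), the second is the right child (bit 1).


Huffman tree construction:
Step 1: Merge I(7) + E(7) = 14
Step 2: Merge A(8) + (I+E)(14) = 22
Step 3: Merge G(17) + (A+(I+E))(22) = 39
Step 4: Merge C(28) + (G+(A+(I+E)))(39) = 67
Read each symbol's code off the tree from the root (left child = 0, right child = 1).

Codes:
  C: 0 (length 1)
  G: 10 (length 2)
  A: 110 (length 3)
  I: 1110 (length 4)
  E: 1111 (length 4)
Average code length: 142/67 = 2.1194 bits/symbol


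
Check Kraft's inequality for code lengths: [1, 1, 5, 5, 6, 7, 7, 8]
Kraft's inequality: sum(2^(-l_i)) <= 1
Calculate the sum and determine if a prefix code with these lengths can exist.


Sum = 2^(-1) + 2^(-1) + 2^(-5) + 2^(-5) + 2^(-6) + 2^(-7) + 2^(-7) + 2^(-8)
    = 0.5 + 0.5 + 0.03125 + 0.03125 + 0.015625 + 0.0078125 + 0.0078125 + 0.00390625
    = 281/256 = 1.09765625
Since 1.09765625 > 1, Kraft's inequality is NOT satisfied.
A prefix code with these lengths CANNOT exist.

Kraft sum = 1.09765625. Not satisfied.


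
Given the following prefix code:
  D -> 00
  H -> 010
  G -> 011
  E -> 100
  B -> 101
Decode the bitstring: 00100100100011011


Decoding step by step:
Bits 00 -> D
Bits 100 -> E
Bits 100 -> E
Bits 100 -> E
Bits 011 -> G
Bits 011 -> G


Decoded message: DEEEGG


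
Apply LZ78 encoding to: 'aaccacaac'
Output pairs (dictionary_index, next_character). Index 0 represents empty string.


LZ78 encoding steps:
Dictionary: {0: ''}
Step 1: w='' (idx 0), next='a' -> output (0, 'a'), add 'a' as idx 1
Step 2: w='a' (idx 1), next='c' -> output (1, 'c'), add 'ac' as idx 2
Step 3: w='' (idx 0), next='c' -> output (0, 'c'), add 'c' as idx 3
Step 4: w='ac' (idx 2), next='a' -> output (2, 'a'), add 'aca' as idx 4
Step 5: w='ac' (idx 2), end of input -> output (2, '')


Encoded: [(0, 'a'), (1, 'c'), (0, 'c'), (2, 'a'), (2, '')]


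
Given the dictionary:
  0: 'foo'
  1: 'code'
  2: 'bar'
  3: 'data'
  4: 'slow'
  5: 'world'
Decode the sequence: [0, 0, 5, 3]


Look up each index in the dictionary:
  0 -> 'foo'
  0 -> 'foo'
  5 -> 'world'
  3 -> 'data'

Decoded: "foo foo world data"


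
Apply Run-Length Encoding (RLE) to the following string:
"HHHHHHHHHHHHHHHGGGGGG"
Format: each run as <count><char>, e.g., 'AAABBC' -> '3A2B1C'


Scanning runs left to right:
  i=0: run of 'H' x 15 -> '15H'
  i=15: run of 'G' x 6 -> '6G'

RLE = 15H6G


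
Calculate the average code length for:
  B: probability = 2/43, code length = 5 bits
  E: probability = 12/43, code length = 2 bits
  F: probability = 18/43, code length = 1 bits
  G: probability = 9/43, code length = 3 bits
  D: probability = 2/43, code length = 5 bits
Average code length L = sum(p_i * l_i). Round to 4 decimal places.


Weighted contributions p_i * l_i:
  B: (2/43) * 5 = 10/43
  E: (12/43) * 2 = 24/43
  F: (18/43) * 1 = 18/43
  G: (9/43) * 3 = 27/43
  D: (2/43) * 5 = 10/43
Sum = (10 + 24 + 18 + 27 + 10)/43 = 89/43

L = 89/43 = 2.0698 bits/symbol


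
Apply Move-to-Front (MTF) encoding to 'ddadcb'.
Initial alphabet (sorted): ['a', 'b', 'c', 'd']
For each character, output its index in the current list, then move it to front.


MTF encoding:
'd': index 3 in ['a', 'b', 'c', 'd'] -> ['d', 'a', 'b', 'c']
'd': index 0 in ['d', 'a', 'b', 'c'] -> ['d', 'a', 'b', 'c']
'a': index 1 in ['d', 'a', 'b', 'c'] -> ['a', 'd', 'b', 'c']
'd': index 1 in ['a', 'd', 'b', 'c'] -> ['d', 'a', 'b', 'c']
'c': index 3 in ['d', 'a', 'b', 'c'] -> ['c', 'd', 'a', 'b']
'b': index 3 in ['c', 'd', 'a', 'b'] -> ['b', 'c', 'd', 'a']


Output: [3, 0, 1, 1, 3, 3]


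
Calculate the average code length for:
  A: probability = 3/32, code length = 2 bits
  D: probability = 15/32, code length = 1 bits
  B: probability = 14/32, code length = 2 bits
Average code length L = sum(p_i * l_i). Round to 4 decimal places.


Weighted contributions p_i * l_i:
  A: (3/32) * 2 = 6/32
  D: (15/32) * 1 = 15/32
  B: (14/32) * 2 = 28/32
Sum = (6 + 15 + 28)/32 = 49/32

L = 49/32 = 1.5313 bits/symbol


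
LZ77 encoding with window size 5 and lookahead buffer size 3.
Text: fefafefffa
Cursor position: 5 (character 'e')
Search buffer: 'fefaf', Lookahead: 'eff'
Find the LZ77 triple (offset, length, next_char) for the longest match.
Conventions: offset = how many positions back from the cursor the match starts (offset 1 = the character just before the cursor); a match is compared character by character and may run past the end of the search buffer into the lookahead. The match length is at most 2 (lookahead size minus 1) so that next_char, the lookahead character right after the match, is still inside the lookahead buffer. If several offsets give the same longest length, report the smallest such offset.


Try each offset into the search buffer:
  offset=1 (pos 4, char 'f'): match length 0
  offset=2 (pos 3, char 'a'): match length 0
  offset=3 (pos 2, char 'f'): match length 0
  offset=4 (pos 1, char 'e'): match length 2
  offset=5 (pos 0, char 'f'): match length 0
Longest match has length 2 at offset 4.
next_char = character at position 5 + 2 = 7 -> 'f'

Best match: offset=4, length=2 (matching 'ef' starting at position 1)
LZ77 triple: (4, 2, 'f')


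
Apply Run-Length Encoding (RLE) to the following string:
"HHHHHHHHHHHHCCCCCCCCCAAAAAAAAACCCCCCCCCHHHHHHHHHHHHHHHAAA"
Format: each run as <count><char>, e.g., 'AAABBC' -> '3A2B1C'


Scanning runs left to right:
  i=0: run of 'H' x 12 -> '12H'
  i=12: run of 'C' x 9 -> '9C'
  i=21: run of 'A' x 9 -> '9A'
  i=30: run of 'C' x 9 -> '9C'
  i=39: run of 'H' x 15 -> '15H'
  i=54: run of 'A' x 3 -> '3A'

RLE = 12H9C9A9C15H3A


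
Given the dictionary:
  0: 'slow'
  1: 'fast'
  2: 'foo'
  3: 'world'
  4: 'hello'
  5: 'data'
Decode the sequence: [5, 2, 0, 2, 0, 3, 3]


Look up each index in the dictionary:
  5 -> 'data'
  2 -> 'foo'
  0 -> 'slow'
  2 -> 'foo'
  0 -> 'slow'
  3 -> 'world'
  3 -> 'world'

Decoded: "data foo slow foo slow world world"


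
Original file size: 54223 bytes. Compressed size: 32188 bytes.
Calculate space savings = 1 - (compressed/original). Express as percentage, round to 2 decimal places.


ratio = compressed/original = 32188/54223 = 0.593623
savings = 1 - ratio = 1 - 0.593623 = 0.406377
as a percentage: 0.406377 * 100 = 40.64%

Space savings = 1 - 32188/54223 = 40.64%


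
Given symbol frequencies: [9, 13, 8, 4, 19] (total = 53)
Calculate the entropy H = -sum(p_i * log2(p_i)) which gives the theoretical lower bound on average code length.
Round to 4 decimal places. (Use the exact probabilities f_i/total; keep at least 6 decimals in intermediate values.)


Per-symbol terms -p_i * log2(p_i) with p_i = f_i/53:
  p = 9/53 = 0.169811: log2(p) = -2.557995, -p*log2(p) = 0.434377
  p = 13/53 = 0.245283: log2(p) = -2.027481, -p*log2(p) = 0.497307
  p = 8/53 = 0.150943: log2(p) = -2.727920, -p*log2(p) = 0.411762
  p = 4/53 = 0.075472: log2(p) = -3.727920, -p*log2(p) = 0.281352
  p = 19/53 = 0.358491: log2(p) = -1.479993, -p*log2(p) = 0.530564
H = 0.434377 + 0.497307 + 0.411762 + 0.281352 + 0.530564 = 2.155362

H = 2.1554 bits/symbol


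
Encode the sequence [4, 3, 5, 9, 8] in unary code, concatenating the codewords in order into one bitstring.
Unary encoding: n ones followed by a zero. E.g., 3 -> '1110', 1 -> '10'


Encode each number as n ones followed by a terminating 0:
  4 -> 11110 (5 bits)
  3 -> 1110 (4 bits)
  5 -> 111110 (6 bits)
  9 -> 1111111110 (10 bits)
  8 -> 111111110 (9 bits)
Total length = 5 + 4 + 6 + 10 + 9 = 34 bits.

Unary([4, 3, 5, 9, 8]) = 1111011101111101111111110111111110 (34 bits)


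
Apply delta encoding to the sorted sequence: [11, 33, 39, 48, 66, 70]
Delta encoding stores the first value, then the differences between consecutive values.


First value: 11
Deltas:
  33 - 11 = 22
  39 - 33 = 6
  48 - 39 = 9
  66 - 48 = 18
  70 - 66 = 4


Delta encoded: [11, 22, 6, 9, 18, 4]


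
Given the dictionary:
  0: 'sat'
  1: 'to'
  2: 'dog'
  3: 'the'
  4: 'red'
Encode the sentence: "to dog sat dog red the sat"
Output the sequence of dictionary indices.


Look up each word in the dictionary:
  'to' -> 1
  'dog' -> 2
  'sat' -> 0
  'dog' -> 2
  'red' -> 4
  'the' -> 3
  'sat' -> 0

Encoded: [1, 2, 0, 2, 4, 3, 0]
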